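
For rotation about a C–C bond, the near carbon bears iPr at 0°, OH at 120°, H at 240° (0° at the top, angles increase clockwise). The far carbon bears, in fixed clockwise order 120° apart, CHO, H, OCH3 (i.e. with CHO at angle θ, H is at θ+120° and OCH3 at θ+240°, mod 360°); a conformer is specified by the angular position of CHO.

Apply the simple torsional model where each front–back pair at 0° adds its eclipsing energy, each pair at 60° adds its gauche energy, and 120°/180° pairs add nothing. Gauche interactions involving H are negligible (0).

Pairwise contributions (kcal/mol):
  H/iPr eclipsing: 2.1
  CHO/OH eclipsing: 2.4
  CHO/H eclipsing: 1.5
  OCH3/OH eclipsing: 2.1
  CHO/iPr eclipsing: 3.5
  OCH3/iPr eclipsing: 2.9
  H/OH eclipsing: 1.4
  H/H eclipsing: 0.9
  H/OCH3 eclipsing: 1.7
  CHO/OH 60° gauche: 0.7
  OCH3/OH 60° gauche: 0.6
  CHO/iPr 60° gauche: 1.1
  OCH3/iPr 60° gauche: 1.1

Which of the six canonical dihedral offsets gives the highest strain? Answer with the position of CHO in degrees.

CHO at 0° (eclipsed): iPr(0°)/CHO(0°) eclipsed 3.5; OH(120°)/H(120°) eclipsed 1.4; H(240°)/OCH3(240°) eclipsed 1.7 → 6.6 kcal/mol.
CHO at 60° (staggered): iPr(0°)/CHO(60°) gauche 1.1; iPr(0°)/OCH3(300°) gauche 1.1; OH(120°)/CHO(60°) gauche 0.7 → 2.9 kcal/mol.
CHO at 120° (eclipsed): iPr(0°)/OCH3(0°) eclipsed 2.9; OH(120°)/CHO(120°) eclipsed 2.4; H(240°)/H(240°) eclipsed 0.9 → 6.2 kcal/mol.
CHO at 180° (staggered): iPr(0°)/OCH3(60°) gauche 1.1; OH(120°)/CHO(180°) gauche 0.7; OH(120°)/OCH3(60°) gauche 0.6 → 2.4 kcal/mol.
CHO at 240° (eclipsed): iPr(0°)/H(0°) eclipsed 2.1; OH(120°)/OCH3(120°) eclipsed 2.1; H(240°)/CHO(240°) eclipsed 1.5 → 5.7 kcal/mol.
CHO at 300° (staggered): iPr(0°)/CHO(300°) gauche 1.1; OH(120°)/OCH3(180°) gauche 0.6 → 1.7 kcal/mol.
The maximum (6.6 kcal/mol) occurs with CHO at 0°.

0°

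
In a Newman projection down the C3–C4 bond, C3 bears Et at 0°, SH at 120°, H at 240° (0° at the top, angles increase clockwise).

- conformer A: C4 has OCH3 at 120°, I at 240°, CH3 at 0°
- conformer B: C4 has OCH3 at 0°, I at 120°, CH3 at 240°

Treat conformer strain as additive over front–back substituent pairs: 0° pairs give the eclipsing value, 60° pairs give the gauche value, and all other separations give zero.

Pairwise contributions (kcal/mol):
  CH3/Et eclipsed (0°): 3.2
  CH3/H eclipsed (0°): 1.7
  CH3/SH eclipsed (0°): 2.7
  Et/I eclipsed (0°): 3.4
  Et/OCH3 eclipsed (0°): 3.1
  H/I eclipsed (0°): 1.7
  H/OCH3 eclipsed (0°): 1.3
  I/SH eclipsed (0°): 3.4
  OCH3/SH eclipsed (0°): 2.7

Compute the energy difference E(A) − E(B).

-0.6 kcal/mol

A (eclipsed): Et(0°)/CH3(0°) eclipsed 3.2; SH(120°)/OCH3(120°) eclipsed 2.7; H(240°)/I(240°) eclipsed 1.7 → 7.6 kcal/mol.
B (eclipsed): Et(0°)/OCH3(0°) eclipsed 3.1; SH(120°)/I(120°) eclipsed 3.4; H(240°)/CH3(240°) eclipsed 1.7 → 8.2 kcal/mol.
E(A) − E(B) = 7.6 − 8.2 = -0.6 kcal/mol.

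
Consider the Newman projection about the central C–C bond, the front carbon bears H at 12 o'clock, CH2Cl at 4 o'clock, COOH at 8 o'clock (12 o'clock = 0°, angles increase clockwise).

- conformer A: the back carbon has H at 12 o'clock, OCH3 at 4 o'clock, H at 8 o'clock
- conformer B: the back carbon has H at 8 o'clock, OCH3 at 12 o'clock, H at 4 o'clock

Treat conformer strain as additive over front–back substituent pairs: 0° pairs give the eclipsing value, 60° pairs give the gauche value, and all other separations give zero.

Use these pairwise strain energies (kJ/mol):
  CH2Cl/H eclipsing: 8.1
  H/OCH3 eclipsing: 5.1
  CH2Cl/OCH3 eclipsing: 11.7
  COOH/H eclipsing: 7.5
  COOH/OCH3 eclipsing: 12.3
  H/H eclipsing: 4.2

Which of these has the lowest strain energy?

B

A (eclipsed): H(0°)/H(0°) eclipsed 4.2; CH2Cl(120°)/OCH3(120°) eclipsed 11.7; COOH(240°)/H(240°) eclipsed 7.5 → 23.4 kJ/mol.
B (eclipsed): H(0°)/OCH3(0°) eclipsed 5.1; CH2Cl(120°)/H(120°) eclipsed 8.1; COOH(240°)/H(240°) eclipsed 7.5 → 20.7 kJ/mol.
B has the lowest total (20.7 kJ/mol).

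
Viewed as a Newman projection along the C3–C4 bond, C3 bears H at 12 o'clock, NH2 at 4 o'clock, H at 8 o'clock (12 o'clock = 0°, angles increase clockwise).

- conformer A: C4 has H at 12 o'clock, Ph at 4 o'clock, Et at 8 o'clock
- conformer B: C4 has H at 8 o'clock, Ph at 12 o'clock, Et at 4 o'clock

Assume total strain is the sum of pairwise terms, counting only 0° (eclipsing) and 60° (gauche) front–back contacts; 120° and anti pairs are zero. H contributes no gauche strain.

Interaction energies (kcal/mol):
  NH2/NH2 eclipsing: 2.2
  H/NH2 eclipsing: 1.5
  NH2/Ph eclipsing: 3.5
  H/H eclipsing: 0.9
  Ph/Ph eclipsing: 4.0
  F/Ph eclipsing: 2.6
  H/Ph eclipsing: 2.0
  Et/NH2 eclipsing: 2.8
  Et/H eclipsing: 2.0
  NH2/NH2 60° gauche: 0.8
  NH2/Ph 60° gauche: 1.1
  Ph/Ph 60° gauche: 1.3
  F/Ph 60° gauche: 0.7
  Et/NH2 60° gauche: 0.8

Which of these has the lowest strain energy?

B

A (eclipsed): H–H eclipsed, NH2–Ph eclipsed, H–Et eclipsed; 0.9 + 3.5 + 2.0 = 6.4 kcal/mol.
B (eclipsed): H–Ph eclipsed, NH2–Et eclipsed, H–H eclipsed; 2.0 + 2.8 + 0.9 = 5.7 kcal/mol.
B has the lowest total (5.7 kcal/mol).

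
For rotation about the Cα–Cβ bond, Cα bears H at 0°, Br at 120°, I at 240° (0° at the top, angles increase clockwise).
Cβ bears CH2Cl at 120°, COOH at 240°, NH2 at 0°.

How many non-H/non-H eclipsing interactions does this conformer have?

Non-H eclipsing pairs: Br(120°)/CH2Cl(120°); I(240°)/COOH(240°) — 2 interactions.

2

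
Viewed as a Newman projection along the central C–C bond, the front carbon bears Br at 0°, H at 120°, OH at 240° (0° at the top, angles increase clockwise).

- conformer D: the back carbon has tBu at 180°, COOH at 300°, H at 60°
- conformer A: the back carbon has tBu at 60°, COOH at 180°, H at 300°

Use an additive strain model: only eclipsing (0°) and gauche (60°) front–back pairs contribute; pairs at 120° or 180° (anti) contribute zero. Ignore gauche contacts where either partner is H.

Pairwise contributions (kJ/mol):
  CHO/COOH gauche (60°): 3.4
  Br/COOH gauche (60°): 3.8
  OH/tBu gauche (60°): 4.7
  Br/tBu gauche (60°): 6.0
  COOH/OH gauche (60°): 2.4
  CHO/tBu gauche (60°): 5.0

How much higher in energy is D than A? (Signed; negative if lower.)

D (staggered): Br–COOH gauche, OH–tBu gauche, OH–COOH gauche; 3.8 + 4.7 + 2.4 = 10.9 kJ/mol.
A (staggered): Br–tBu gauche, OH–COOH gauche; 6.0 + 2.4 = 8.4 kJ/mol.
E(D) − E(A) = 10.9 − 8.4 = +2.5 kJ/mol.

+2.5 kJ/mol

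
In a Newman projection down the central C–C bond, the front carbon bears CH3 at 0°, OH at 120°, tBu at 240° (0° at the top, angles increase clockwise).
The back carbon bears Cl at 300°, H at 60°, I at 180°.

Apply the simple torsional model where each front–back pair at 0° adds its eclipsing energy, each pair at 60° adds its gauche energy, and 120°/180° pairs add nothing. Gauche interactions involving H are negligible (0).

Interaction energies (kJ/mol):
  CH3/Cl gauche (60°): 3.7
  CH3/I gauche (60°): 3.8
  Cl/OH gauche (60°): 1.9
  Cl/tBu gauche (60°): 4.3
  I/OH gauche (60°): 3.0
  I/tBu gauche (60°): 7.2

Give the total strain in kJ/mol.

18.2 kJ/mol

This conformer (staggered): CH3–Cl gauche, OH–I gauche, tBu–Cl gauche, tBu–I gauche; 3.7 + 3.0 + 4.3 + 7.2 = 18.2 kJ/mol.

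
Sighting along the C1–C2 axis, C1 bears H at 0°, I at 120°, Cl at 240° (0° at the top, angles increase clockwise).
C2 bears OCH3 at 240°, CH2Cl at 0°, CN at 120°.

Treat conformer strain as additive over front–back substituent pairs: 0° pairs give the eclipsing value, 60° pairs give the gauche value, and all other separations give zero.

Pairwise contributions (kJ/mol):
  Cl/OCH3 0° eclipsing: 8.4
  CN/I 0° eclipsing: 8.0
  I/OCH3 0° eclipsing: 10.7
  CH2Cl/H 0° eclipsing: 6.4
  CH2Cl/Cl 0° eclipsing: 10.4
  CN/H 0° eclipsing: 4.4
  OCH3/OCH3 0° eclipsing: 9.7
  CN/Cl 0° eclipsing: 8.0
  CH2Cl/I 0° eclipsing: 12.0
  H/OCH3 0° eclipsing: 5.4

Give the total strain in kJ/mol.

22.8 kJ/mol

This conformer (eclipsed): H–CH2Cl eclipsed, I–CN eclipsed, Cl–OCH3 eclipsed; 6.4 + 8.0 + 8.4 = 22.8 kJ/mol.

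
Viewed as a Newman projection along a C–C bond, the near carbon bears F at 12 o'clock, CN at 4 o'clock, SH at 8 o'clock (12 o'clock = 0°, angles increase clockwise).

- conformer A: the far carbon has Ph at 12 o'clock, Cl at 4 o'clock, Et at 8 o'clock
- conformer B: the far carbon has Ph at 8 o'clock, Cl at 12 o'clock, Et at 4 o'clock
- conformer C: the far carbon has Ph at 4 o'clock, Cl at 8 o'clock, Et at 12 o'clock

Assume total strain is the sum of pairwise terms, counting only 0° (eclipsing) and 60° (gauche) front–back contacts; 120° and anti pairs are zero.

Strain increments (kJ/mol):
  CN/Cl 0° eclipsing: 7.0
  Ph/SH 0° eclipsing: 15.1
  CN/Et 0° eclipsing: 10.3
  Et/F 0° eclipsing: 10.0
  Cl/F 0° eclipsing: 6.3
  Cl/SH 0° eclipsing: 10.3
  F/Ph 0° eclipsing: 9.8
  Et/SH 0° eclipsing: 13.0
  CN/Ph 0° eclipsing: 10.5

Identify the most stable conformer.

A (eclipsed): F–Ph eclipsed, CN–Cl eclipsed, SH–Et eclipsed; 9.8 + 7.0 + 13.0 = 29.8 kJ/mol.
B (eclipsed): F–Cl eclipsed, CN–Et eclipsed, SH–Ph eclipsed; 6.3 + 10.3 + 15.1 = 31.7 kJ/mol.
C (eclipsed): F–Et eclipsed, CN–Ph eclipsed, SH–Cl eclipsed; 10.0 + 10.5 + 10.3 = 30.8 kJ/mol.
A has the lowest total (29.8 kJ/mol).

A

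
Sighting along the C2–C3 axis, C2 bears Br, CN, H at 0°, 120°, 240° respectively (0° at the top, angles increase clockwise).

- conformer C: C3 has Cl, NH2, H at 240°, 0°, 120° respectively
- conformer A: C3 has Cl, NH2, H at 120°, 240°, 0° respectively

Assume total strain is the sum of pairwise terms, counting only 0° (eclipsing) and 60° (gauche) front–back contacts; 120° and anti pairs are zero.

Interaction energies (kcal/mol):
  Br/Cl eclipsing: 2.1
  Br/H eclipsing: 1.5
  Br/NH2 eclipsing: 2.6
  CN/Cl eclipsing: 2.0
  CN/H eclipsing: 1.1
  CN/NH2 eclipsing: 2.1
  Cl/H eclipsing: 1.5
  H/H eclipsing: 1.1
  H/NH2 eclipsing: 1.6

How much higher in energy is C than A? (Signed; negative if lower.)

+0.1 kcal/mol

C is eclipsed. Br at 0° is eclipsed with NH2 at 0° (2.6); CN at 120° is eclipsed with H at 120° (1.1); H at 240° is eclipsed with Cl at 240° (1.5). Total 5.2 kcal/mol.
A is eclipsed. Br at 0° is eclipsed with H at 0° (1.5); CN at 120° is eclipsed with Cl at 120° (2.0); H at 240° is eclipsed with NH2 at 240° (1.6). Total 5.1 kcal/mol.
E(C) − E(A) = 5.2 − 5.1 = +0.1 kcal/mol.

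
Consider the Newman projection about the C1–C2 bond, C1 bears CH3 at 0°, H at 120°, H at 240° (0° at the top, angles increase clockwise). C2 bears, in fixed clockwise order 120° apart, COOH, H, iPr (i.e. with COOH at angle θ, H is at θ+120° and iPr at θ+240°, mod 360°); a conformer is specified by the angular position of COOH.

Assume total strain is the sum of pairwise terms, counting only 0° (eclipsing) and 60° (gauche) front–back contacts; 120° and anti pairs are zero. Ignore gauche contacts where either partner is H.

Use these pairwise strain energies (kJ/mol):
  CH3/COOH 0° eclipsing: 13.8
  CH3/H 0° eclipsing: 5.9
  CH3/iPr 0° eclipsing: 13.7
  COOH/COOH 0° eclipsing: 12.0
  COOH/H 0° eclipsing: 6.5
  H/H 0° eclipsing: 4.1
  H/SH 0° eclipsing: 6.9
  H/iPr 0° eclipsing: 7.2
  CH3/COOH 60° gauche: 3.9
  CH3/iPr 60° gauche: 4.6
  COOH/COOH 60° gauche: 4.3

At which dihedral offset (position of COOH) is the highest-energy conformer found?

0°

COOH at 0° is eclipsed. CH3 at 0° is eclipsed with COOH at 0° (13.8); H at 120° is eclipsed with H at 120° (4.1); H at 240° is eclipsed with iPr at 240° (7.2). Total 25.1 kJ/mol.
COOH at 60° is staggered. CH3 at 0° is gauche with COOH at 60° (3.9); CH3 at 0° is gauche with iPr at 300° (4.6). Total 8.5 kJ/mol.
COOH at 120° is eclipsed. CH3 at 0° is eclipsed with iPr at 0° (13.7); H at 120° is eclipsed with COOH at 120° (6.5); H at 240° is eclipsed with H at 240° (4.1). Total 24.3 kJ/mol.
COOH at 180° is staggered. CH3 at 0° is gauche with iPr at 60° (4.6). Total 4.6 kJ/mol.
COOH at 240° is eclipsed. CH3 at 0° is eclipsed with H at 0° (5.9); H at 120° is eclipsed with iPr at 120° (7.2); H at 240° is eclipsed with COOH at 240° (6.5). Total 19.6 kJ/mol.
COOH at 300° is staggered. CH3 at 0° is gauche with COOH at 300° (3.9). Total 3.9 kJ/mol.
The maximum (25.1 kJ/mol) occurs with COOH at 0°.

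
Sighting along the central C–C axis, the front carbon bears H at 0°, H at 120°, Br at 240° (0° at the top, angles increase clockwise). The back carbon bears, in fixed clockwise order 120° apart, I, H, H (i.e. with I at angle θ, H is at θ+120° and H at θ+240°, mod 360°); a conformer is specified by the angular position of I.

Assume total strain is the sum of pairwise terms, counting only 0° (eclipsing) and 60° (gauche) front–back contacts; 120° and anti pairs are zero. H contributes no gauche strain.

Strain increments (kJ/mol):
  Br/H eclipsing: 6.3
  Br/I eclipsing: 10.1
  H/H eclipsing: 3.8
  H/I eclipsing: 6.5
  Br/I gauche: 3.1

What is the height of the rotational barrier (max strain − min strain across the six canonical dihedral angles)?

17.7 kJ/mol

I at 0° (eclipsed): H–I eclipsed, H–H eclipsed, Br–H eclipsed; 6.5 + 3.8 + 6.3 = 16.6 kJ/mol.
I at 60° (staggered): no non-H gauche contacts → 0.0 kJ/mol.
I at 120° (eclipsed): H–H eclipsed, H–I eclipsed, Br–H eclipsed; 3.8 + 6.5 + 6.3 = 16.6 kJ/mol.
I at 180° (staggered): Br–I gauche; 3.1 = 3.1 kJ/mol.
I at 240° (eclipsed): H–H eclipsed, H–H eclipsed, Br–I eclipsed; 3.8 + 3.8 + 10.1 = 17.7 kJ/mol.
I at 300° (staggered): Br–I gauche; 3.1 = 3.1 kJ/mol.
Max at 240° (17.7 kJ/mol), min at 60° (0.0 kJ/mol); barrier = 17.7 kJ/mol.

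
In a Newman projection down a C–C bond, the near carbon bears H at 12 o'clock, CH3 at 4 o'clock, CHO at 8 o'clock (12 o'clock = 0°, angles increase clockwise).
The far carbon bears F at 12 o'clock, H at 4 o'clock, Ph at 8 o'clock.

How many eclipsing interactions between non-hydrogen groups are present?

Non-H eclipsing pairs: CHO(240°)/Ph(240°) — 1 interaction.

1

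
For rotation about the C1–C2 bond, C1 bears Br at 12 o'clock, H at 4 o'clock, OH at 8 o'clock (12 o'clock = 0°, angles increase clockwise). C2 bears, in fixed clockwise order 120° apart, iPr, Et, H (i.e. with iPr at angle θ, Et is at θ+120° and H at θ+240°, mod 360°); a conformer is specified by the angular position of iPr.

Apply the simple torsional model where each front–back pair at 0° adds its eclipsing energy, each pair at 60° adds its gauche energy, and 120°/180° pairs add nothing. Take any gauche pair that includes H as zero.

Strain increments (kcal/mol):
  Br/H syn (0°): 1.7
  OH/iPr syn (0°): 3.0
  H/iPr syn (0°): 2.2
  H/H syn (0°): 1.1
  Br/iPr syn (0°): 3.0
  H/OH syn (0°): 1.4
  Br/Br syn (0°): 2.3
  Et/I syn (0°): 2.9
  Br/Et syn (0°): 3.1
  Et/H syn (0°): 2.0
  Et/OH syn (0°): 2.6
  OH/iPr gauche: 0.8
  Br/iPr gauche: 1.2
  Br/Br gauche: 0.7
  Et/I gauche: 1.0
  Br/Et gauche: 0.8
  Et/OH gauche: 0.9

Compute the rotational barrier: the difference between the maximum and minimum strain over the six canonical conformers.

5.1 kcal/mol

iPr at 0° (eclipsed): Br(0°)/iPr(0°) eclipsed 3.0; H(120°)/Et(120°) eclipsed 2.0; OH(240°)/H(240°) eclipsed 1.4 → 6.4 kcal/mol.
iPr at 60° (staggered): Br(0°)/iPr(60°) gauche 1.2; OH(240°)/Et(180°) gauche 0.9 → 2.1 kcal/mol.
iPr at 120° (eclipsed): Br(0°)/H(0°) eclipsed 1.7; H(120°)/iPr(120°) eclipsed 2.2; OH(240°)/Et(240°) eclipsed 2.6 → 6.5 kcal/mol.
iPr at 180° (staggered): Br(0°)/Et(300°) gauche 0.8; OH(240°)/iPr(180°) gauche 0.8; OH(240°)/Et(300°) gauche 0.9 → 2.5 kcal/mol.
iPr at 240° (eclipsed): Br(0°)/Et(0°) eclipsed 3.1; H(120°)/H(120°) eclipsed 1.1; OH(240°)/iPr(240°) eclipsed 3.0 → 7.2 kcal/mol.
iPr at 300° (staggered): Br(0°)/iPr(300°) gauche 1.2; Br(0°)/Et(60°) gauche 0.8; OH(240°)/iPr(300°) gauche 0.8 → 2.8 kcal/mol.
Max at 240° (7.2 kcal/mol), min at 60° (2.1 kcal/mol); barrier = 5.1 kcal/mol.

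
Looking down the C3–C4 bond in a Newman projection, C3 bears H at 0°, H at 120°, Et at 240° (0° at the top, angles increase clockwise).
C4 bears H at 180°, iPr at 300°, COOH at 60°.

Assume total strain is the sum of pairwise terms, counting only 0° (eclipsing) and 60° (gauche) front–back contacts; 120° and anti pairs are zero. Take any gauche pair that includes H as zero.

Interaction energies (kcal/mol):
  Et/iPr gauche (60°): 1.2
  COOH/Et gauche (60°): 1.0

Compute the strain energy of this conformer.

1.2 kcal/mol

This conformer (staggered): Et(240°)/iPr(300°) gauche 1.2 → 1.2 kcal/mol.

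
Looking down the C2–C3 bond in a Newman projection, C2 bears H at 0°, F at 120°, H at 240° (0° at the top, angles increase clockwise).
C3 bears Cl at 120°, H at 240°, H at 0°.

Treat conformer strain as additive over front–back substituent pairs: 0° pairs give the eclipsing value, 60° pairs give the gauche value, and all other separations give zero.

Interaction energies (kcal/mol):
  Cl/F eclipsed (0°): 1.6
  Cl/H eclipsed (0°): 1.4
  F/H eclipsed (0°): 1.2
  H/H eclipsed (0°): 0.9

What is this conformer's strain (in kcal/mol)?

3.4 kcal/mol

This conformer (eclipsed): H–H eclipsed, F–Cl eclipsed, H–H eclipsed; 0.9 + 1.6 + 0.9 = 3.4 kcal/mol.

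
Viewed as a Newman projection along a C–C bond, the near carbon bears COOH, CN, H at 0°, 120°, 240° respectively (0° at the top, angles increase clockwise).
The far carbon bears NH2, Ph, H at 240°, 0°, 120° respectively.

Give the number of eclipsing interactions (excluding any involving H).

1

Non-H eclipsing pairs: COOH(0°)/Ph(0°) — 1 interaction.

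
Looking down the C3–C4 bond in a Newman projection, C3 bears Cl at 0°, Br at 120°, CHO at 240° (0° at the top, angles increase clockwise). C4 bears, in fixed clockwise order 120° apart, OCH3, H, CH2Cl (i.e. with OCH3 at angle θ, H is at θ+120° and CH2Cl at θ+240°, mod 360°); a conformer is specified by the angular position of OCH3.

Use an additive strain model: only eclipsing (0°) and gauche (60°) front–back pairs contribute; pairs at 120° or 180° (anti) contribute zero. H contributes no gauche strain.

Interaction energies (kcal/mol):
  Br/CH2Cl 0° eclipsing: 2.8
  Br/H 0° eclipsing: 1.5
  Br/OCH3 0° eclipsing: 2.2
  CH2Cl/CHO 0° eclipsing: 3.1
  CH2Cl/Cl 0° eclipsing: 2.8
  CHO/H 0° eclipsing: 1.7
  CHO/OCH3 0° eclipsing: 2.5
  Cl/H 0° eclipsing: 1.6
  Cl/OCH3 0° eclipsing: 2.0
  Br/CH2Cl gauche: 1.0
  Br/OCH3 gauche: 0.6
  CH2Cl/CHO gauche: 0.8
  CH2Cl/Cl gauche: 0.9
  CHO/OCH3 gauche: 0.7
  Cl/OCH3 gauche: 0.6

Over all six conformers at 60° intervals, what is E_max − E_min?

OCH3 at 0° (eclipsed): Cl–OCH3 eclipsed, Br–H eclipsed, CHO–CH2Cl eclipsed; 2.0 + 1.5 + 3.1 = 6.6 kcal/mol.
OCH3 at 60° (staggered): Cl–OCH3 gauche, Cl–CH2Cl gauche, Br–OCH3 gauche, CHO–CH2Cl gauche; 0.6 + 0.9 + 0.6 + 0.8 = 2.9 kcal/mol.
OCH3 at 120° (eclipsed): Cl–CH2Cl eclipsed, Br–OCH3 eclipsed, CHO–H eclipsed; 2.8 + 2.2 + 1.7 = 6.7 kcal/mol.
OCH3 at 180° (staggered): Cl–CH2Cl gauche, Br–OCH3 gauche, Br–CH2Cl gauche, CHO–OCH3 gauche; 0.9 + 0.6 + 1.0 + 0.7 = 3.2 kcal/mol.
OCH3 at 240° (eclipsed): Cl–H eclipsed, Br–CH2Cl eclipsed, CHO–OCH3 eclipsed; 1.6 + 2.8 + 2.5 = 6.9 kcal/mol.
OCH3 at 300° (staggered): Cl–OCH3 gauche, Br–CH2Cl gauche, CHO–OCH3 gauche, CHO–CH2Cl gauche; 0.6 + 1.0 + 0.7 + 0.8 = 3.1 kcal/mol.
Max at 240° (6.9 kcal/mol), min at 60° (2.9 kcal/mol); barrier = 4.0 kcal/mol.

4.0 kcal/mol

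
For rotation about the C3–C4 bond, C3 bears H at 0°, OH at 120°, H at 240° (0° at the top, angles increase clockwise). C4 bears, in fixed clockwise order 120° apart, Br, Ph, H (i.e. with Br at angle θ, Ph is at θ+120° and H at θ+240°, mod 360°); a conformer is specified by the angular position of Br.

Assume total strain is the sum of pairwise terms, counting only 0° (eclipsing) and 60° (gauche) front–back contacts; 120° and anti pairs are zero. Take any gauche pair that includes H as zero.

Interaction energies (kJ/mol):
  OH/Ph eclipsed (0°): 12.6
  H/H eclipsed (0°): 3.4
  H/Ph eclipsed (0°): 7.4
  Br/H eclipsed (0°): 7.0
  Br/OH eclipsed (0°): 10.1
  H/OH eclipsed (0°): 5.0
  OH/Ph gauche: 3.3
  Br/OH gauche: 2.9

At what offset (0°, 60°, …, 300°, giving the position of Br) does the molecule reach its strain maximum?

Br at 0° (eclipsed): H–Br eclipsed, OH–Ph eclipsed, H–H eclipsed; 7.0 + 12.6 + 3.4 = 23.0 kJ/mol.
Br at 60° (staggered): OH–Br gauche, OH–Ph gauche; 2.9 + 3.3 = 6.2 kJ/mol.
Br at 120° (eclipsed): H–H eclipsed, OH–Br eclipsed, H–Ph eclipsed; 3.4 + 10.1 + 7.4 = 20.9 kJ/mol.
Br at 180° (staggered): OH–Br gauche; 2.9 = 2.9 kJ/mol.
Br at 240° (eclipsed): H–Ph eclipsed, OH–H eclipsed, H–Br eclipsed; 7.4 + 5.0 + 7.0 = 19.4 kJ/mol.
Br at 300° (staggered): OH–Ph gauche; 3.3 = 3.3 kJ/mol.
The maximum (23.0 kJ/mol) occurs with Br at 0°.

0°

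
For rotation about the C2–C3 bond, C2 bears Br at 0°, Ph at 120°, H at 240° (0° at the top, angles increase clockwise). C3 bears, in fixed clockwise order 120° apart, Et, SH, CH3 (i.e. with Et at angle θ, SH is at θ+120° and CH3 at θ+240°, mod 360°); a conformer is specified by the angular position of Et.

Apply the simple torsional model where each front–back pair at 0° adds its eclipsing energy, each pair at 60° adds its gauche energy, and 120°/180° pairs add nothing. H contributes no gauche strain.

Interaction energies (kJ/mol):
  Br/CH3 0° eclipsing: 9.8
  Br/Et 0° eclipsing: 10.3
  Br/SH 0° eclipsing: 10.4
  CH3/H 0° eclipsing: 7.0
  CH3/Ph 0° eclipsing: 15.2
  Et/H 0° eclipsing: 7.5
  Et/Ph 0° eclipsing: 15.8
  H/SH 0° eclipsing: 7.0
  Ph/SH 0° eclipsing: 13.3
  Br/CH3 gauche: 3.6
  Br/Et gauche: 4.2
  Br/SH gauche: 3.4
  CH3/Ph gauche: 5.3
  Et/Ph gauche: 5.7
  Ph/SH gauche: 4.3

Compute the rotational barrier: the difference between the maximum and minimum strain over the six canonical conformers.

Et at 0° is eclipsed. Br at 0° is eclipsed with Et at 0° (10.3); Ph at 120° is eclipsed with SH at 120° (13.3); H at 240° is eclipsed with CH3 at 240° (7.0). Total 30.6 kJ/mol.
Et at 60° is staggered. Br at 0° is gauche with Et at 60° (4.2); Br at 0° is gauche with CH3 at 300° (3.6); Ph at 120° is gauche with Et at 60° (5.7); Ph at 120° is gauche with SH at 180° (4.3). Total 17.8 kJ/mol.
Et at 120° is eclipsed. Br at 0° is eclipsed with CH3 at 0° (9.8); Ph at 120° is eclipsed with Et at 120° (15.8); H at 240° is eclipsed with SH at 240° (7.0). Total 32.6 kJ/mol.
Et at 180° is staggered. Br at 0° is gauche with SH at 300° (3.4); Br at 0° is gauche with CH3 at 60° (3.6); Ph at 120° is gauche with Et at 180° (5.7); Ph at 120° is gauche with CH3 at 60° (5.3). Total 18.0 kJ/mol.
Et at 240° is eclipsed. Br at 0° is eclipsed with SH at 0° (10.4); Ph at 120° is eclipsed with CH3 at 120° (15.2); H at 240° is eclipsed with Et at 240° (7.5). Total 33.1 kJ/mol.
Et at 300° is staggered. Br at 0° is gauche with Et at 300° (4.2); Br at 0° is gauche with SH at 60° (3.4); Ph at 120° is gauche with SH at 60° (4.3); Ph at 120° is gauche with CH3 at 180° (5.3). Total 17.2 kJ/mol.
Max at 240° (33.1 kJ/mol), min at 300° (17.2 kJ/mol); barrier = 15.9 kJ/mol.

15.9 kJ/mol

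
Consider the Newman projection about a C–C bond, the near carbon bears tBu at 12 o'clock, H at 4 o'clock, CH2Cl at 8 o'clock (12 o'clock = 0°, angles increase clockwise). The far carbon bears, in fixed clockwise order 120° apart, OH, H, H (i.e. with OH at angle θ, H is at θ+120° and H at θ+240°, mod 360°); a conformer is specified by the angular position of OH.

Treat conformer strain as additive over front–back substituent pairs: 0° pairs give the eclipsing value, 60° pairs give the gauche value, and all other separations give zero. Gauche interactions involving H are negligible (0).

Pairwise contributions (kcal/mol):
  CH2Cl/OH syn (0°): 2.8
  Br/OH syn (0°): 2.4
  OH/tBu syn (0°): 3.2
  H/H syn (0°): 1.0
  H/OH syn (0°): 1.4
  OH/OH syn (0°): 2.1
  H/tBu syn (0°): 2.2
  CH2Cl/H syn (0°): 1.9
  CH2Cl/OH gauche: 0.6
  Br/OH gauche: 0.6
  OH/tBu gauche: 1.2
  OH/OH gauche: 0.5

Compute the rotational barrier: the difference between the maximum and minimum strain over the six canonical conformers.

OH at 0° (eclipsed): tBu(0°)/OH(0°) eclipsed 3.2; H(120°)/H(120°) eclipsed 1.0; CH2Cl(240°)/H(240°) eclipsed 1.9 → 6.1 kcal/mol.
OH at 60° (staggered): tBu(0°)/OH(60°) gauche 1.2 → 1.2 kcal/mol.
OH at 120° (eclipsed): tBu(0°)/H(0°) eclipsed 2.2; H(120°)/OH(120°) eclipsed 1.4; CH2Cl(240°)/H(240°) eclipsed 1.9 → 5.5 kcal/mol.
OH at 180° (staggered): CH2Cl(240°)/OH(180°) gauche 0.6 → 0.6 kcal/mol.
OH at 240° (eclipsed): tBu(0°)/H(0°) eclipsed 2.2; H(120°)/H(120°) eclipsed 1.0; CH2Cl(240°)/OH(240°) eclipsed 2.8 → 6.0 kcal/mol.
OH at 300° (staggered): tBu(0°)/OH(300°) gauche 1.2; CH2Cl(240°)/OH(300°) gauche 0.6 → 1.8 kcal/mol.
Max at 0° (6.1 kcal/mol), min at 180° (0.6 kcal/mol); barrier = 5.5 kcal/mol.

5.5 kcal/mol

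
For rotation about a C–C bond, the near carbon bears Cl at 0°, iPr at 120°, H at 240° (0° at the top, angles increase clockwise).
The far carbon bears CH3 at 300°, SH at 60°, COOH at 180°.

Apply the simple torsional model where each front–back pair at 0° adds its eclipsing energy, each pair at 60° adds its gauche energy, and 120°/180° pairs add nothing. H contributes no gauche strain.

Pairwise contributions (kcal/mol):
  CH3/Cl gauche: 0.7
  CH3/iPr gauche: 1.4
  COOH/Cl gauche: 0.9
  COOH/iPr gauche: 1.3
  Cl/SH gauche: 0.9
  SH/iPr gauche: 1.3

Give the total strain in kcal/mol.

This conformer (staggered): Cl–CH3 gauche, Cl–SH gauche, iPr–SH gauche, iPr–COOH gauche; 0.7 + 0.9 + 1.3 + 1.3 = 4.2 kcal/mol.

4.2 kcal/mol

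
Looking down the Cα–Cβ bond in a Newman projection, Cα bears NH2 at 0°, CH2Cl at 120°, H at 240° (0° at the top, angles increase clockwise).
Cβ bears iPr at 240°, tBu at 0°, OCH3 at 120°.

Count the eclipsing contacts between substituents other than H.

2

Non-H eclipsing pairs: NH2(0°)/tBu(0°); CH2Cl(120°)/OCH3(120°) — 2 interactions.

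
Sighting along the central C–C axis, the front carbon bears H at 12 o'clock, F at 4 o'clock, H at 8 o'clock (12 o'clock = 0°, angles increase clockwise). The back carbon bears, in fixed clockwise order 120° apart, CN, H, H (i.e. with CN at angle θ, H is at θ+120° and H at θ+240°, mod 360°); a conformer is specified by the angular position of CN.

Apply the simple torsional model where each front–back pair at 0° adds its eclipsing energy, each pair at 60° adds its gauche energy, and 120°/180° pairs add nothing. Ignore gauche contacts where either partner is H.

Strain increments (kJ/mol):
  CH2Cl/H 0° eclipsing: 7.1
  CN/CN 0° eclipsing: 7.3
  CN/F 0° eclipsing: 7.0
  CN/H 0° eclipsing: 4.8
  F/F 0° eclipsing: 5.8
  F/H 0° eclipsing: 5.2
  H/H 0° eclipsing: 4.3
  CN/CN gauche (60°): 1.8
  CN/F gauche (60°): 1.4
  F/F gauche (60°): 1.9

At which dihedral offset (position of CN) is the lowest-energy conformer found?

CN at 0° (eclipsed): H–CN eclipsed, F–H eclipsed, H–H eclipsed; 4.8 + 5.2 + 4.3 = 14.3 kJ/mol.
CN at 60° (staggered): F–CN gauche; 1.4 = 1.4 kJ/mol.
CN at 120° (eclipsed): H–H eclipsed, F–CN eclipsed, H–H eclipsed; 4.3 + 7.0 + 4.3 = 15.6 kJ/mol.
CN at 180° (staggered): F–CN gauche; 1.4 = 1.4 kJ/mol.
CN at 240° (eclipsed): H–H eclipsed, F–H eclipsed, H–CN eclipsed; 4.3 + 5.2 + 4.8 = 14.3 kJ/mol.
CN at 300° (staggered): no non-H gauche contacts → 0.0 kJ/mol.
The minimum (0.0 kJ/mol) occurs with CN at 300°.

300°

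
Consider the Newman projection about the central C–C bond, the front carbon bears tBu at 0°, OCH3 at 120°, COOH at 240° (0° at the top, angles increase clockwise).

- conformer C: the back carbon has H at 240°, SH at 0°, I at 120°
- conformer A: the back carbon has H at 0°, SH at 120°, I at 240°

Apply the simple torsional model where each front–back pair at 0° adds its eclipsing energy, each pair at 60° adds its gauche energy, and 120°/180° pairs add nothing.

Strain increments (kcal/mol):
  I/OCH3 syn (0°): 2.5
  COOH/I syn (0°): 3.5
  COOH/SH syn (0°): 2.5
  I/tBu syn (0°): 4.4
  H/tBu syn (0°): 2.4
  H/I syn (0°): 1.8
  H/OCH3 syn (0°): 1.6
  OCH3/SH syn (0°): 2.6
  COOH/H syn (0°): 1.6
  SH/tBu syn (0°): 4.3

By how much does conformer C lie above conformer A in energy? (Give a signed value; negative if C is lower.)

C (eclipsed): tBu(0°)/SH(0°) eclipsed 4.3; OCH3(120°)/I(120°) eclipsed 2.5; COOH(240°)/H(240°) eclipsed 1.6 → 8.4 kcal/mol.
A (eclipsed): tBu(0°)/H(0°) eclipsed 2.4; OCH3(120°)/SH(120°) eclipsed 2.6; COOH(240°)/I(240°) eclipsed 3.5 → 8.5 kcal/mol.
E(C) − E(A) = 8.4 − 8.5 = -0.1 kcal/mol.

-0.1 kcal/mol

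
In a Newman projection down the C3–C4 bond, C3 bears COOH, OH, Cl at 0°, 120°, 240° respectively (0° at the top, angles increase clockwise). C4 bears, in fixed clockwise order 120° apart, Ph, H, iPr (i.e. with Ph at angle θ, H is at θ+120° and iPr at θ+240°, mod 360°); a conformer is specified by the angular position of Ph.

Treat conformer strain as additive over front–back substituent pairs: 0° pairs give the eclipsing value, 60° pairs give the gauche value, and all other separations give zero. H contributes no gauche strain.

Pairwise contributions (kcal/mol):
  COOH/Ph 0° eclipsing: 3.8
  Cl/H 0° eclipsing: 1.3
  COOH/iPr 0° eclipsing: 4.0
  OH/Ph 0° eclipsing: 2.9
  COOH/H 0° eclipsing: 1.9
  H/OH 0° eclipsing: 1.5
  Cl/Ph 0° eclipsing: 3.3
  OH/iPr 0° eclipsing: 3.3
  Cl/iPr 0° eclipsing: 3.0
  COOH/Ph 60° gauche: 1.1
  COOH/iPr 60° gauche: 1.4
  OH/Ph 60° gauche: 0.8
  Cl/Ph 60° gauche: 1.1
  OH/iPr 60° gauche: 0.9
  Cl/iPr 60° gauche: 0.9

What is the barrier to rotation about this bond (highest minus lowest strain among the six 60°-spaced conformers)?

4.5 kcal/mol

Ph at 0° (eclipsed): COOH(0°)/Ph(0°) eclipsed 3.8; OH(120°)/H(120°) eclipsed 1.5; Cl(240°)/iPr(240°) eclipsed 3.0 → 8.3 kcal/mol.
Ph at 60° (staggered): COOH(0°)/Ph(60°) gauche 1.1; COOH(0°)/iPr(300°) gauche 1.4; OH(120°)/Ph(60°) gauche 0.8; Cl(240°)/iPr(300°) gauche 0.9 → 4.2 kcal/mol.
Ph at 120° (eclipsed): COOH(0°)/iPr(0°) eclipsed 4.0; OH(120°)/Ph(120°) eclipsed 2.9; Cl(240°)/H(240°) eclipsed 1.3 → 8.2 kcal/mol.
Ph at 180° (staggered): COOH(0°)/iPr(60°) gauche 1.4; OH(120°)/Ph(180°) gauche 0.8; OH(120°)/iPr(60°) gauche 0.9; Cl(240°)/Ph(180°) gauche 1.1 → 4.2 kcal/mol.
Ph at 240° (eclipsed): COOH(0°)/H(0°) eclipsed 1.9; OH(120°)/iPr(120°) eclipsed 3.3; Cl(240°)/Ph(240°) eclipsed 3.3 → 8.5 kcal/mol.
Ph at 300° (staggered): COOH(0°)/Ph(300°) gauche 1.1; OH(120°)/iPr(180°) gauche 0.9; Cl(240°)/Ph(300°) gauche 1.1; Cl(240°)/iPr(180°) gauche 0.9 → 4.0 kcal/mol.
Max at 240° (8.5 kcal/mol), min at 300° (4.0 kcal/mol); barrier = 4.5 kcal/mol.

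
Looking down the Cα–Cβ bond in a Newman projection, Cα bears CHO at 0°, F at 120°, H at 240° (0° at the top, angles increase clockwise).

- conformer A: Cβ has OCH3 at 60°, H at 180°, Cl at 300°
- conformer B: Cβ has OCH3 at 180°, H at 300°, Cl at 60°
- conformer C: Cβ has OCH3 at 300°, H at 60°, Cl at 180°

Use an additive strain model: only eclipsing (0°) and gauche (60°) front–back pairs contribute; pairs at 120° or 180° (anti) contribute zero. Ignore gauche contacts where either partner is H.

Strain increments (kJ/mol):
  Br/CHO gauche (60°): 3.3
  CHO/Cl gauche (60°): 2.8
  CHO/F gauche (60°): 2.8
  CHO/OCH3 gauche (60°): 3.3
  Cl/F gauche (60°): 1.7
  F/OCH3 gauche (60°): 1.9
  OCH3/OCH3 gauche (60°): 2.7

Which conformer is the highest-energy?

A (staggered): CHO(0°)/OCH3(60°) gauche 3.3; CHO(0°)/Cl(300°) gauche 2.8; F(120°)/OCH3(60°) gauche 1.9 → 8.0 kJ/mol.
B (staggered): CHO(0°)/Cl(60°) gauche 2.8; F(120°)/OCH3(180°) gauche 1.9; F(120°)/Cl(60°) gauche 1.7 → 6.4 kJ/mol.
C (staggered): CHO(0°)/OCH3(300°) gauche 3.3; F(120°)/Cl(180°) gauche 1.7 → 5.0 kJ/mol.
A has the highest total (8.0 kJ/mol).

A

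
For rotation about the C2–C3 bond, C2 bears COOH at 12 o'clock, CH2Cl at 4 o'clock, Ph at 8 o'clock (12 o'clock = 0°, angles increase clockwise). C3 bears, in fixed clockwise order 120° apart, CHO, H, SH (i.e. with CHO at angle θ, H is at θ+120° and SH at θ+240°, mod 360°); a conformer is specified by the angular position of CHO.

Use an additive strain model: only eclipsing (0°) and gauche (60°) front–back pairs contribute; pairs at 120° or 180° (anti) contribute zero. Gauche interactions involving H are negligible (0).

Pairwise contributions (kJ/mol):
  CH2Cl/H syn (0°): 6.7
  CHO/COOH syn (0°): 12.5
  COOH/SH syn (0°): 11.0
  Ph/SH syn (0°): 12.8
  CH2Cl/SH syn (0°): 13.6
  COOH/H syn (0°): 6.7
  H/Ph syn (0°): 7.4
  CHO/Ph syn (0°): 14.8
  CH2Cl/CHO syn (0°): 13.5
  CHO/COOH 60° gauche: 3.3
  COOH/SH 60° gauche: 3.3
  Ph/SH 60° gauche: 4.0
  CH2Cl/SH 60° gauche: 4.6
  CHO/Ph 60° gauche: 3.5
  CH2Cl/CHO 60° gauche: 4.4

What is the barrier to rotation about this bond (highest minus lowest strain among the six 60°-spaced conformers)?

CHO at 0° is eclipsed. COOH at 0° is eclipsed with CHO at 0° (12.5); CH2Cl at 120° is eclipsed with H at 120° (6.7); Ph at 240° is eclipsed with SH at 240° (12.8). Total 32.0 kJ/mol.
CHO at 60° is staggered. COOH at 0° is gauche with CHO at 60° (3.3); COOH at 0° is gauche with SH at 300° (3.3); CH2Cl at 120° is gauche with CHO at 60° (4.4); Ph at 240° is gauche with SH at 300° (4.0). Total 15.0 kJ/mol.
CHO at 120° is eclipsed. COOH at 0° is eclipsed with SH at 0° (11.0); CH2Cl at 120° is eclipsed with CHO at 120° (13.5); Ph at 240° is eclipsed with H at 240° (7.4). Total 31.9 kJ/mol.
CHO at 180° is staggered. COOH at 0° is gauche with SH at 60° (3.3); CH2Cl at 120° is gauche with CHO at 180° (4.4); CH2Cl at 120° is gauche with SH at 60° (4.6); Ph at 240° is gauche with CHO at 180° (3.5). Total 15.8 kJ/mol.
CHO at 240° is eclipsed. COOH at 0° is eclipsed with H at 0° (6.7); CH2Cl at 120° is eclipsed with SH at 120° (13.6); Ph at 240° is eclipsed with CHO at 240° (14.8). Total 35.1 kJ/mol.
CHO at 300° is staggered. COOH at 0° is gauche with CHO at 300° (3.3); CH2Cl at 120° is gauche with SH at 180° (4.6); Ph at 240° is gauche with CHO at 300° (3.5); Ph at 240° is gauche with SH at 180° (4.0). Total 15.4 kJ/mol.
Max at 240° (35.1 kJ/mol), min at 60° (15.0 kJ/mol); barrier = 20.1 kJ/mol.

20.1 kJ/mol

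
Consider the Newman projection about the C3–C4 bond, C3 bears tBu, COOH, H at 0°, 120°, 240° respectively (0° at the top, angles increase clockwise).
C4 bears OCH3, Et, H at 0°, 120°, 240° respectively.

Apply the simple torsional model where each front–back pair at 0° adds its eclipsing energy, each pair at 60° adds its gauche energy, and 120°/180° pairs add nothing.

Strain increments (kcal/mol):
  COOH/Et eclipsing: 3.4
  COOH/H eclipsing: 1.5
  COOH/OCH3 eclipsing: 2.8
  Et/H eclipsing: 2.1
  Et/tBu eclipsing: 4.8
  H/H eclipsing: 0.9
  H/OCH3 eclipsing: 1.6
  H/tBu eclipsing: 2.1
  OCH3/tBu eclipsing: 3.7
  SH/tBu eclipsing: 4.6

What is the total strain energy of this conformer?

This conformer (eclipsed): tBu–OCH3 eclipsed, COOH–Et eclipsed, H–H eclipsed; 3.7 + 3.4 + 0.9 = 8.0 kcal/mol.

8.0 kcal/mol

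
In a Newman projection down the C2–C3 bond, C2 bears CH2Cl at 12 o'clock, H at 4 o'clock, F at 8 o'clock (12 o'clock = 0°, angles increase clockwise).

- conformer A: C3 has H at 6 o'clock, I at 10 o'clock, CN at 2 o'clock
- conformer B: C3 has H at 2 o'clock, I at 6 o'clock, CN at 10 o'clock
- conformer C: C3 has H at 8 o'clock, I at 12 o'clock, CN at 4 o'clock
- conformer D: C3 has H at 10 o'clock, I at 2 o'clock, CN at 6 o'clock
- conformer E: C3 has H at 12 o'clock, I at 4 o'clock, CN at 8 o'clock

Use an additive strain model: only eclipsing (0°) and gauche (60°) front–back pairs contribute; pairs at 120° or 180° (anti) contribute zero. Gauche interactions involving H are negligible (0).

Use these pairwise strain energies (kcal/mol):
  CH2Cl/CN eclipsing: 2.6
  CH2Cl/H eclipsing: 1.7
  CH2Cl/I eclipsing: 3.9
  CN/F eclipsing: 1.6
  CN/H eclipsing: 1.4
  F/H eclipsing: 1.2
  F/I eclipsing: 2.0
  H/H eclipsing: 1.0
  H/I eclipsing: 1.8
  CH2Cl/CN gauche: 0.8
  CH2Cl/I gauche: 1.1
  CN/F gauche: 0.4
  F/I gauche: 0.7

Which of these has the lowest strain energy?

D

A (staggered): CH2Cl–I gauche, CH2Cl–CN gauche, F–I gauche; 1.1 + 0.8 + 0.7 = 2.6 kcal/mol.
B (staggered): CH2Cl–CN gauche, F–I gauche, F–CN gauche; 0.8 + 0.7 + 0.4 = 1.9 kcal/mol.
C (eclipsed): CH2Cl–I eclipsed, H–CN eclipsed, F–H eclipsed; 3.9 + 1.4 + 1.2 = 6.5 kcal/mol.
D (staggered): CH2Cl–I gauche, F–CN gauche; 1.1 + 0.4 = 1.5 kcal/mol.
E (eclipsed): CH2Cl–H eclipsed, H–I eclipsed, F–CN eclipsed; 1.7 + 1.8 + 1.6 = 5.1 kcal/mol.
D has the lowest total (1.5 kcal/mol).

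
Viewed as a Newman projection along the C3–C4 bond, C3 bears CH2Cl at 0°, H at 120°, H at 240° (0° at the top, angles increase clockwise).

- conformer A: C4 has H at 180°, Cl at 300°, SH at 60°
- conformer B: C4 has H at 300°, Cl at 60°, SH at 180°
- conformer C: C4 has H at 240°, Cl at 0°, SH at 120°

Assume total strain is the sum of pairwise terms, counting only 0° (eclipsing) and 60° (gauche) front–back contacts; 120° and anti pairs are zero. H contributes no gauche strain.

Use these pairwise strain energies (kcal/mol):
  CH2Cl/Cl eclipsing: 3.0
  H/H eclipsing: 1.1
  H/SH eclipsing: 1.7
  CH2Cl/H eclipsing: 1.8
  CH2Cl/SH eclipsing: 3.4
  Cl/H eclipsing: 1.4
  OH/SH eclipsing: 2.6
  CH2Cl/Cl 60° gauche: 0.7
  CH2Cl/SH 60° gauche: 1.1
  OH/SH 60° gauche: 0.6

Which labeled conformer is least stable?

A is staggered. CH2Cl at 0° is gauche with Cl at 300° (0.7); CH2Cl at 0° is gauche with SH at 60° (1.1). Total 1.8 kcal/mol.
B is staggered. CH2Cl at 0° is gauche with Cl at 60° (0.7). Total 0.7 kcal/mol.
C is eclipsed. CH2Cl at 0° is eclipsed with Cl at 0° (3.0); H at 120° is eclipsed with SH at 120° (1.7); H at 240° is eclipsed with H at 240° (1.1). Total 5.8 kcal/mol.
C has the highest total (5.8 kcal/mol).

C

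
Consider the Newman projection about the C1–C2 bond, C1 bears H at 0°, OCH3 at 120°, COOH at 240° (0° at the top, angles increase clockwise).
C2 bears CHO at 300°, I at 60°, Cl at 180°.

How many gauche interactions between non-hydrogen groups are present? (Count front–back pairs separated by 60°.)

Non-H gauche pairs: OCH3(120°)/I(60°); OCH3(120°)/Cl(180°); COOH(240°)/CHO(300°); COOH(240°)/Cl(180°) — 4 interactions.

4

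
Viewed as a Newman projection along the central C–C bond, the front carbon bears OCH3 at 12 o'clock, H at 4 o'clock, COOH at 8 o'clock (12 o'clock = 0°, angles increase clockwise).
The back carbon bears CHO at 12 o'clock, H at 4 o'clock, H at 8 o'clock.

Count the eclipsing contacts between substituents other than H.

1

Non-H eclipsing pairs: OCH3(0°)/CHO(0°) — 1 interaction.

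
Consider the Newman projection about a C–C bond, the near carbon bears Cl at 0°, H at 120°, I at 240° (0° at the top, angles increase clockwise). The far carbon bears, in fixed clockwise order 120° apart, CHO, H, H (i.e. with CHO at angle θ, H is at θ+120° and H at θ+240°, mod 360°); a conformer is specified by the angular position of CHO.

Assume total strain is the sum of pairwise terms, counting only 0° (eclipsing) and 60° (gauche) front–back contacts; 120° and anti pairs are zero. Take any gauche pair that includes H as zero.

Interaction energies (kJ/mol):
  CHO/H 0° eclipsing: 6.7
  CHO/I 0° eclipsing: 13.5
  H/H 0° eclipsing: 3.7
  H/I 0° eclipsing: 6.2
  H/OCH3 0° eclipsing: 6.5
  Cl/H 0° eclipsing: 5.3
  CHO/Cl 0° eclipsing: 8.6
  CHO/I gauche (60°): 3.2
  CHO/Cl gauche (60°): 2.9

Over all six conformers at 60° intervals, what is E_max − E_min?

19.6 kJ/mol

CHO at 0° (eclipsed): Cl–CHO eclipsed, H–H eclipsed, I–H eclipsed; 8.6 + 3.7 + 6.2 = 18.5 kJ/mol.
CHO at 60° (staggered): Cl–CHO gauche; 2.9 = 2.9 kJ/mol.
CHO at 120° (eclipsed): Cl–H eclipsed, H–CHO eclipsed, I–H eclipsed; 5.3 + 6.7 + 6.2 = 18.2 kJ/mol.
CHO at 180° (staggered): I–CHO gauche; 3.2 = 3.2 kJ/mol.
CHO at 240° (eclipsed): Cl–H eclipsed, H–H eclipsed, I–CHO eclipsed; 5.3 + 3.7 + 13.5 = 22.5 kJ/mol.
CHO at 300° (staggered): Cl–CHO gauche, I–CHO gauche; 2.9 + 3.2 = 6.1 kJ/mol.
Max at 240° (22.5 kJ/mol), min at 60° (2.9 kJ/mol); barrier = 19.6 kJ/mol.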